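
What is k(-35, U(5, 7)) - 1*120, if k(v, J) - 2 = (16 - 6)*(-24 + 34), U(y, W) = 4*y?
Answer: -18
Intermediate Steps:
k(v, J) = 102 (k(v, J) = 2 + (16 - 6)*(-24 + 34) = 2 + 10*10 = 2 + 100 = 102)
k(-35, U(5, 7)) - 1*120 = 102 - 1*120 = 102 - 120 = -18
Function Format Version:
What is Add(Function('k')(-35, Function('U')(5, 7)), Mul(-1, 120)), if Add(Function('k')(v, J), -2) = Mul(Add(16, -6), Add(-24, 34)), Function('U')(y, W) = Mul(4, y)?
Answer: -18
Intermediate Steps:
Function('k')(v, J) = 102 (Function('k')(v, J) = Add(2, Mul(Add(16, -6), Add(-24, 34))) = Add(2, Mul(10, 10)) = Add(2, 100) = 102)
Add(Function('k')(-35, Function('U')(5, 7)), Mul(-1, 120)) = Add(102, Mul(-1, 120)) = Add(102, -120) = -18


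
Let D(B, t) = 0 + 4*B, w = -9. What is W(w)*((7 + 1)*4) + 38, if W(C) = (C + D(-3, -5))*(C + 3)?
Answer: 4070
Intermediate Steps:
D(B, t) = 4*B
W(C) = (-12 + C)*(3 + C) (W(C) = (C + 4*(-3))*(C + 3) = (C - 12)*(3 + C) = (-12 + C)*(3 + C))
W(w)*((7 + 1)*4) + 38 = (-36 + (-9)² - 9*(-9))*((7 + 1)*4) + 38 = (-36 + 81 + 81)*(8*4) + 38 = 126*32 + 38 = 4032 + 38 = 4070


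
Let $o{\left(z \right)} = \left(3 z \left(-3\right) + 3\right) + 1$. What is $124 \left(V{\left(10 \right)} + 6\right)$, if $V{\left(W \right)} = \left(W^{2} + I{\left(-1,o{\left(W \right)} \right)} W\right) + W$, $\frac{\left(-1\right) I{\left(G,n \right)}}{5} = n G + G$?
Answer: $-512616$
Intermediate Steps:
$o{\left(z \right)} = 4 - 9 z$ ($o{\left(z \right)} = \left(- 9 z + 3\right) + 1 = \left(3 - 9 z\right) + 1 = 4 - 9 z$)
$I{\left(G,n \right)} = - 5 G - 5 G n$ ($I{\left(G,n \right)} = - 5 \left(n G + G\right) = - 5 \left(G n + G\right) = - 5 \left(G + G n\right) = - 5 G - 5 G n$)
$V{\left(W \right)} = W + W^{2} + W \left(25 - 45 W\right)$ ($V{\left(W \right)} = \left(W^{2} + \left(-5\right) \left(-1\right) \left(1 - \left(-4 + 9 W\right)\right) W\right) + W = \left(W^{2} + \left(-5\right) \left(-1\right) \left(5 - 9 W\right) W\right) + W = \left(W^{2} + \left(25 - 45 W\right) W\right) + W = \left(W^{2} + W \left(25 - 45 W\right)\right) + W = W + W^{2} + W \left(25 - 45 W\right)$)
$124 \left(V{\left(10 \right)} + 6\right) = 124 \left(2 \cdot 10 \left(13 - 220\right) + 6\right) = 124 \left(2 \cdot 10 \left(-207\right) + 6\right) = 124 \left(-4140 + 6\right) = 124 \left(-4134\right) = -512616$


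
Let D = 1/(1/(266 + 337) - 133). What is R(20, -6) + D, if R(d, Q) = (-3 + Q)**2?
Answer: 6495435/80198 ≈ 80.992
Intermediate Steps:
D = -603/80198 (D = 1/(1/603 - 133) = 1/(-80198/603) = -603/80198 ≈ -0.0075189)
R(20, -6) + D = (-3 - 6)**2 - 603/80198 = (-9)**2 - 603/80198 = 81 - 603/80198 = 6495435/80198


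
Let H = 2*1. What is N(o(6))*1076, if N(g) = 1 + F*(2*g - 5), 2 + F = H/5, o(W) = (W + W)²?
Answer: -2430684/5 ≈ -4.8614e+5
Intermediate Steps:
H = 2
o(W) = 4*W² (o(W) = (2*W)² = 4*W²)
F = -8/5 (F = -2 + 2/5 = -2 + 2*(⅕) = -2 + ⅖ = -8/5 ≈ -1.6000)
N(g) = 9 - 16*g/5 (N(g) = 1 - 8*(2*g - 5)/5 = 1 - 8*(-5 + 2*g)/5 = 1 + (8 - 16*g/5) = 9 - 16*g/5)
N(o(6))*1076 = (9 - 64*6²/5)*1076 = (9 - 64*36/5)*1076 = (9 - 16/5*144)*1076 = (9 - 2304/5)*1076 = -2259/5*1076 = -2430684/5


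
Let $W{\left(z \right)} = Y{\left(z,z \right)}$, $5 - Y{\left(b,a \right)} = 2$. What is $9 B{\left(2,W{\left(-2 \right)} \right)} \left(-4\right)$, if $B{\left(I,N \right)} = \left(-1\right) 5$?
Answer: $180$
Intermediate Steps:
$Y{\left(b,a \right)} = 3$ ($Y{\left(b,a \right)} = 5 - 2 = 3$)
$W{\left(z \right)} = 3$
$B{\left(I,N \right)} = -5$
$9 B{\left(2,W{\left(-2 \right)} \right)} \left(-4\right) = 9 \left(-5\right) \left(-4\right) = \left(-45\right) \left(-4\right) = 180$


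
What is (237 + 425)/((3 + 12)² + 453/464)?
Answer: 307168/104853 ≈ 2.9295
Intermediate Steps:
(237 + 425)/((3 + 12)² + 453/464) = 662/(15² + 453*(1/464)) = 662/(225 + 453/464) = 662/(104853/464) = 662*(464/104853) = 307168/104853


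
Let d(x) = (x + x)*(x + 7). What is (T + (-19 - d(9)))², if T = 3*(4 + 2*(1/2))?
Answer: 85264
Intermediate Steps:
d(x) = 2*x*(7 + x) (d(x) = (2*x)*(7 + x) = 2*x*(7 + x))
T = 15 (T = 3*(4 + 2*(1*(½))) = 3*(4 + 2*(½)) = 3*(4 + 1) = 3*5 = 15)
(T + (-19 - d(9)))² = (15 + (-19 - 2*9*(7 + 9)))² = (15 + (-19 - 2*9*16))² = (15 + (-19 - 1*288))² = (15 + (-19 - 288))² = (15 - 307)² = (-292)² = 85264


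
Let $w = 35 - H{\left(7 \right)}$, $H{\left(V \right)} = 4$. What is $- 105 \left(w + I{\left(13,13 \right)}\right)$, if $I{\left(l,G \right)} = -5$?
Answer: $-2730$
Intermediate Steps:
$w = 31$ ($w = 35 - 4 = 31$)
$- 105 \left(w + I{\left(13,13 \right)}\right) = - 105 \left(31 - 5\right) = \left(-105\right) 26 = -2730$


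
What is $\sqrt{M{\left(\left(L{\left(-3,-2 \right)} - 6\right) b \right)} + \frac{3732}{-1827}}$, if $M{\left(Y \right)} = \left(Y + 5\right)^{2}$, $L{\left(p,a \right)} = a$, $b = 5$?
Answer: $\frac{\sqrt{453571629}}{609} \approx 34.971$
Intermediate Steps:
$M{\left(Y \right)} = \left(5 + Y\right)^{2}$
$\sqrt{M{\left(\left(L{\left(-3,-2 \right)} - 6\right) b \right)} + \frac{3732}{-1827}} = \sqrt{\left(5 + \left(-2 - 6\right) 5\right)^{2} + \frac{3732}{-1827}} = \sqrt{\left(5 - 40\right)^{2} + 3732 \left(- \frac{1}{1827}\right)} = \sqrt{\left(5 - 40\right)^{2} - \frac{1244}{609}} = \sqrt{\left(-35\right)^{2} - \frac{1244}{609}} = \sqrt{1225 - \frac{1244}{609}} = \sqrt{\frac{744781}{609}} = \frac{\sqrt{453571629}}{609}$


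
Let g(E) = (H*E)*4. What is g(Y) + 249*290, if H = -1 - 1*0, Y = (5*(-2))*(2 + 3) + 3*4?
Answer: 72362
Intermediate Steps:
Y = -38 (Y = -10*5 + 12 = -50 + 12 = -38)
H = -1 (H = -1 + 0 = -1)
g(E) = -4*E (g(E) = -E*4 = -4*E)
g(Y) + 249*290 = -4*(-38) + 249*290 = 152 + 72210 = 72362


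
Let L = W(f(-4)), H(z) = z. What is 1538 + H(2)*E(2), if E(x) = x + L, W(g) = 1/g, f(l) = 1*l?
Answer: 3083/2 ≈ 1541.5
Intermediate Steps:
f(l) = l
L = -¼ (L = 1/(-4) = -¼ ≈ -0.25000)
E(x) = -¼ + x (E(x) = x - ¼ = -¼ + x)
1538 + H(2)*E(2) = 1538 + 2*(-¼ + 2) = 1538 + 2*(7/4) = 1538 + 7/2 = 3083/2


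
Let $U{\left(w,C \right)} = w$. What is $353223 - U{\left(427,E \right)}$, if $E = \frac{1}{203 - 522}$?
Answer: $352796$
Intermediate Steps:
$E = - \frac{1}{319}$ ($E = \frac{1}{-319} = - \frac{1}{319} \approx -0.0031348$)
$353223 - U{\left(427,E \right)} = 353223 - 427 = 352796$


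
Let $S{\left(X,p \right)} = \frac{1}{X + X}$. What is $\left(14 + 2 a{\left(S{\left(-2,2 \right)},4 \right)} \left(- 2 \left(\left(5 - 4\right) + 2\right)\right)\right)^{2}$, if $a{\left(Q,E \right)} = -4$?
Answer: $3844$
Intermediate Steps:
$S{\left(X,p \right)} = \frac{1}{2 X}$
$\left(14 + 2 a{\left(S{\left(-2,2 \right)},4 \right)} \left(- 2 \left(\left(5 - 4\right) + 2\right)\right)\right)^{2} = \left(14 + 2 \left(-4\right) \left(- 2 \left(\left(5 - 4\right) + 2\right)\right)\right)^{2} = \left(14 - 8 \left(- 2 \left(\left(5 - 4\right) + 2\right)\right)\right)^{2} = \left(14 - 8 \left(- 2 \left(1 + 2\right)\right)\right)^{2} = \left(14 - 8 \left(\left(-2\right) 3\right)\right)^{2} = \left(14 - -48\right)^{2} = \left(14 + 48\right)^{2} = 62^{2} = 3844$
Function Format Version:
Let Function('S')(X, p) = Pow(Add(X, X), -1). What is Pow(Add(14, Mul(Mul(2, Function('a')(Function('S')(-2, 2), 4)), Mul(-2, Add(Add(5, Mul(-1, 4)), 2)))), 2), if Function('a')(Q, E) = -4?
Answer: 3844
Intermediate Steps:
Function('S')(X, p) = Mul(Rational(1, 2), Pow(X, -1)) (Function('S')(X, p) = Pow(Mul(2, X), -1) = Mul(Rational(1, 2), Pow(X, -1)))
Pow(Add(14, Mul(Mul(2, Function('a')(Function('S')(-2, 2), 4)), Mul(-2, Add(Add(5, Mul(-1, 4)), 2)))), 2) = Pow(Add(14, Mul(Mul(2, -4), Mul(-2, Add(Add(5, Mul(-1, 4)), 2)))), 2) = Pow(Add(14, Mul(-8, Mul(-2, Add(Add(5, -4), 2)))), 2) = Pow(Add(14, Mul(-8, Mul(-2, Add(1, 2)))), 2) = Pow(Add(14, Mul(-8, Mul(-2, 3))), 2) = Pow(Add(14, Mul(-8, -6)), 2) = Pow(Add(14, 48), 2) = Pow(62, 2) = 3844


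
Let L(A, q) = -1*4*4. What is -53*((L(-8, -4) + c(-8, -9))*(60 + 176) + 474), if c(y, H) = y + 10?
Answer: 149990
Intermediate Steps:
L(A, q) = -16 (L(A, q) = -4*4 = -16)
c(y, H) = 10 + y
-53*((L(-8, -4) + c(-8, -9))*(60 + 176) + 474) = -53*((-16 + (10 - 8))*(60 + 176) + 474) = -53*((-16 + 2)*236 + 474) = -53*(-14*236 + 474) = -53*(-3304 + 474) = -53*(-2830) = 149990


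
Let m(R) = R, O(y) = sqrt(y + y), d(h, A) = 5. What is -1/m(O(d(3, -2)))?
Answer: -sqrt(10)/10 ≈ -0.31623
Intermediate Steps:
O(y) = sqrt(2)*sqrt(y) (O(y) = sqrt(2*y) = sqrt(2)*sqrt(y))
-1/m(O(d(3, -2))) = -1/(sqrt(2)*sqrt(5)) = -1/(sqrt(10)) = -sqrt(10)/10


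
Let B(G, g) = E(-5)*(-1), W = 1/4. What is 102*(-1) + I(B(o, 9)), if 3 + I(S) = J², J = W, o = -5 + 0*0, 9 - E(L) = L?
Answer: -1679/16 ≈ -104.94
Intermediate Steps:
E(L) = 9 - L
o = -5 (o = -5 + 0 = -5)
W = ¼ ≈ 0.25000
J = ¼ ≈ 0.25000
B(G, g) = -14 (B(G, g) = (9 - 1*(-5))*(-1) = (9 + 5)*(-1) = 14*(-1) = -14)
I(S) = -47/16 (I(S) = -3 + (¼)² = -3 + 1/16 = -47/16)
102*(-1) + I(B(o, 9)) = 102*(-1) - 47/16 = -102 - 47/16 = -1679/16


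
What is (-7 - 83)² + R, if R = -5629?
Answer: 2471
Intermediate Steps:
(-7 - 83)² + R = (-7 - 83)² - 5629 = (-90)² - 5629 = 8100 - 5629 = 2471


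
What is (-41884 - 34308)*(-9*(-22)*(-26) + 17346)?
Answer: -929390016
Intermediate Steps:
(-41884 - 34308)*(-9*(-22)*(-26) + 17346) = -76192*(198*(-26) + 17346) = -76192*(-5148 + 17346) = -76192*12198 = -929390016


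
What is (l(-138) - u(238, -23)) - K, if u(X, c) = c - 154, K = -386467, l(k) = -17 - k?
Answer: 386765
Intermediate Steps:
u(X, c) = -154 + c
(l(-138) - u(238, -23)) - K = ((-17 - 1*(-138)) - (-154 - 23)) - 1*(-386467) = ((-17 + 138) - 1*(-177)) + 386467 = (121 + 177) + 386467 = 298 + 386467 = 386765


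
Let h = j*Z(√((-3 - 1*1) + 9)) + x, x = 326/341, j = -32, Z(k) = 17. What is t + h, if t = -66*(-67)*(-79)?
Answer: -119309436/341 ≈ -3.4988e+5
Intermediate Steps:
x = 326/341 (x = 326*(1/341) = 326/341 ≈ 0.95601)
h = -185178/341 (h = -32*17 + 326/341 = -544 + 326/341 = -185178/341 ≈ -543.04)
t = -349338 (t = 4422*(-79) = -349338)
t + h = -349338 - 185178/341 = -119309436/341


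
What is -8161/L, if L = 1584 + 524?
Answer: -8161/2108 ≈ -3.8714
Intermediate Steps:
L = 2108
-8161/L = -8161/2108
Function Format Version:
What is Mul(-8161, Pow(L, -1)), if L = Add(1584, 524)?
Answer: Rational(-8161, 2108) ≈ -3.8714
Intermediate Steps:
L = 2108
Mul(-8161, Pow(L, -1)) = Mul(-8161, Pow(2108, -1)) = Mul(-8161, Rational(1, 2108)) = Rational(-8161, 2108)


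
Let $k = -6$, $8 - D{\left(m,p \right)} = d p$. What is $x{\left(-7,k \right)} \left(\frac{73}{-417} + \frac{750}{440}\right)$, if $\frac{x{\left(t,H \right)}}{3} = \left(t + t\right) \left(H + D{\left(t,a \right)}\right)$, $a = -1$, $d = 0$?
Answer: $- \frac{196441}{1529} \approx -128.48$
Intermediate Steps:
$D{\left(m,p \right)} = 8$ ($D{\left(m,p \right)} = 8 - 0 p = 8 - 0 = 8 + 0 = 8$)
$x{\left(t,H \right)} = 6 t \left(8 + H\right)$ ($x{\left(t,H \right)} = 3 \left(t + t\right) \left(H + 8\right) = 3 \cdot 2 t \left(8 + H\right) = 6 t \left(8 + H\right)$)
$x{\left(-7,k \right)} \left(\frac{73}{-417} + \frac{750}{440}\right) = 6 \left(-7\right) \left(8 - 6\right) \left(\frac{73}{-417} + \frac{750}{440}\right) = 6 \left(-7\right) 2 \left(73 \left(- \frac{1}{417}\right) + 750 \cdot \frac{1}{440}\right) = - 84 \left(- \frac{73}{417} + \frac{75}{44}\right) = \left(-84\right) \frac{28063}{18348} = - \frac{196441}{1529}$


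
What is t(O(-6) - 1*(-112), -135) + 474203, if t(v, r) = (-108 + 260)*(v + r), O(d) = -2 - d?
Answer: 471315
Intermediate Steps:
t(v, r) = 152*r + 152*v (t(v, r) = 152*(r + v) = 152*r + 152*v)
t(O(-6) - 1*(-112), -135) + 474203 = (152*(-135) + 152*((-2 - 1*(-6)) - 1*(-112))) + 474203 = (-20520 + 152*((-2 + 6) + 112)) + 474203 = (-20520 + 152*(4 + 112)) + 474203 = (-20520 + 152*116) + 474203 = (-20520 + 17632) + 474203 = -2888 + 474203 = 471315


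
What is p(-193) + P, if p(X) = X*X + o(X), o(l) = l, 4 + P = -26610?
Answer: 10442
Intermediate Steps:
P = -26614 (P = -4 - 26610 = -26614)
p(X) = X + X² (p(X) = X*X + X = X² + X = X + X²)
p(-193) + P = -193*(1 - 193) - 26614 = -193*(-192) - 26614 = 37056 - 26614 = 10442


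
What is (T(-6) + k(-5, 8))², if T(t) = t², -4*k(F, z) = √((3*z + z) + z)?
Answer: (72 - √10)²/4 ≈ 1184.7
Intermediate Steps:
k(F, z) = -√5*√z/4 (k(F, z) = -√((3*z + z) + z)/4 = -√(4*z + z)/4 = -√5*√z/4)
(T(-6) + k(-5, 8))² = ((-6)² - √5*√8/4)² = (36 - √5*2*√2/4)² = (36 - √10/2)²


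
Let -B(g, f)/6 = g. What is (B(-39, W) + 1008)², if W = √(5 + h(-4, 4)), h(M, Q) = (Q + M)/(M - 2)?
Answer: 1542564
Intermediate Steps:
h(M, Q) = (M + Q)/(-2 + M)
W = √5 (W = √(5 + (-4 + 4)/(-2 - 4)) = √(5 + 0/(-6)) = √(5 - ⅙*0) = √(5 + 0) = √5 ≈ 2.2361)
B(g, f) = -6*g
(B(-39, W) + 1008)² = (-6*(-39) + 1008)² = (234 + 1008)² = 1242² = 1542564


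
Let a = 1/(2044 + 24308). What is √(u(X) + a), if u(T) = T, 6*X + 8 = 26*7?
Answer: √139850247/2196 ≈ 5.3852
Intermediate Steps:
X = 29 (X = -4/3 + (26*7)/6 = -4/3 + (⅙)*182 = -4/3 + 91/3 = 29)
a = 1/26352 ≈ 3.7948e-5
√(u(X) + a) = √(29 + 1/26352) = √(764209/26352) = √139850247/2196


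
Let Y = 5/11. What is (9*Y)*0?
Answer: 0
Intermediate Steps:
Y = 5/11 (Y = 5*(1/11) = 5/11 ≈ 0.45455)
(9*Y)*0 = (9*(5/11))*0 = (45/11)*0 = 0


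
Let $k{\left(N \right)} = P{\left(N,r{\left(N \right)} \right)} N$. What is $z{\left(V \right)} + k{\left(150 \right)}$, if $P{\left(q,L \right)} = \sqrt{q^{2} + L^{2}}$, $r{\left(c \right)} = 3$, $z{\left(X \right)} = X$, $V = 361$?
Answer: $361 + 450 \sqrt{2501} \approx 22866.0$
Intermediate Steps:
$P{\left(q,L \right)} = \sqrt{L^{2} + q^{2}}$
$k{\left(N \right)} = N \sqrt{9 + N^{2}}$ ($k{\left(N \right)} = \sqrt{3^{2} + N^{2}} N = \sqrt{9 + N^{2}} N = N \sqrt{9 + N^{2}}$)
$z{\left(V \right)} + k{\left(150 \right)} = 361 + 150 \sqrt{9 + 150^{2}} = 361 + 150 \sqrt{9 + 22500} = 361 + 150 \sqrt{22509} = 361 + 150 \cdot 3 \sqrt{2501} = 361 + 450 \sqrt{2501}$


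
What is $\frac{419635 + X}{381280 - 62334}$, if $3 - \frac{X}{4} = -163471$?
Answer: $\frac{1073531}{318946} \approx 3.3659$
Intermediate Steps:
$X = 653896$ ($X = 12 - -653884 = 12 + 653884 = 653896$)
$\frac{419635 + X}{381280 - 62334} = \frac{419635 + 653896}{381280 - 62334} = \frac{1073531}{318946}$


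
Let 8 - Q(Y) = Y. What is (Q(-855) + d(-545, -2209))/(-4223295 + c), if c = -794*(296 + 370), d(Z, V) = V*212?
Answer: 14165/144003 ≈ 0.098366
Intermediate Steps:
d(Z, V) = 212*V
Q(Y) = 8 - Y
c = -528804 (c = -794*666 = -528804)
(Q(-855) + d(-545, -2209))/(-4223295 + c) = ((8 - 1*(-855)) + 212*(-2209))/(-4223295 - 528804) = ((8 + 855) - 468308)/(-4752099) = (863 - 468308)*(-1/4752099) = -467445*(-1/4752099) = 14165/144003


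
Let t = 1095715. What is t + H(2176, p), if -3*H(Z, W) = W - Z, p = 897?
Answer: 3288424/3 ≈ 1.0961e+6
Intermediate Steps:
H(Z, W) = -W/3 + Z/3 (H(Z, W) = -(W - Z)/3 = -W/3 + Z/3)
t + H(2176, p) = 1095715 + (-1/3*897 + (1/3)*2176) = 1095715 + (-299 + 2176/3) = 1095715 + 1279/3 = 3288424/3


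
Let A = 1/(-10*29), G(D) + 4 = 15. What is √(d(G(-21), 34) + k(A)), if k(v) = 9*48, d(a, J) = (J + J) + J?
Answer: √534 ≈ 23.108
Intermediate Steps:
G(D) = 11 (G(D) = -4 + 15 = 11)
d(a, J) = 3*J (d(a, J) = 2*J + J = 3*J)
A = -1/290 (A = 1/(-290) = -1/290 ≈ -0.0034483)
k(v) = 432
√(d(G(-21), 34) + k(A)) = √(3*34 + 432) = √(102 + 432) = √534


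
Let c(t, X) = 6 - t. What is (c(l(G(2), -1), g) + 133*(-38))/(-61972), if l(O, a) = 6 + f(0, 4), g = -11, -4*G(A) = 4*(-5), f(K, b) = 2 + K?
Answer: 1264/15493 ≈ 0.081585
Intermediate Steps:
G(A) = 5 (G(A) = -(-5) = -¼*(-20) = 5)
l(O, a) = 8 (l(O, a) = 6 + (2 + 0) = 6 + 2 = 8)
(c(l(G(2), -1), g) + 133*(-38))/(-61972) = ((6 - 1*8) + 133*(-38))/(-61972) = ((6 - 8) - 5054)*(-1/61972) = (-2 - 5054)*(-1/61972) = -5056*(-1/61972) = 1264/15493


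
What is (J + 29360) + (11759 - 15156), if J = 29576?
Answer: 55539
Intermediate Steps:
(J + 29360) + (11759 - 15156) = (29576 + 29360) + (11759 - 15156) = 58936 - 3397 = 55539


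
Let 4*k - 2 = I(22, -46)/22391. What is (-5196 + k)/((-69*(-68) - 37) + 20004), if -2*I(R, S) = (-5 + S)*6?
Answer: -465329609/2208558676 ≈ -0.21069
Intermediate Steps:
I(R, S) = 15 - 3*S (I(R, S) = -(-5 + S)*6/2 = -(-30 + 6*S)/2 = 15 - 3*S)
k = 44935/89564 (k = ½ + ((15 - 3*(-46))/22391)/4 = ½ + ((15 + 138)*(1/22391))/4 = ½ + (153*(1/22391))/4 = ½ + (¼)*(153/22391) = ½ + 153/89564 = 44935/89564 ≈ 0.50171)
(-5196 + k)/((-69*(-68) - 37) + 20004) = (-5196 + 44935/89564)/((-69*(-68) - 37) + 20004) = -465329609/(89564*((4692 - 37) + 20004)) = -465329609/(89564*(4655 + 20004)) = -465329609/89564/24659 = -465329609/89564*1/24659 = -465329609/2208558676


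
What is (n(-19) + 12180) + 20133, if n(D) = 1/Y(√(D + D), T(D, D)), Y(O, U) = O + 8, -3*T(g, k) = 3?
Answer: 1647967/51 - I*√38/102 ≈ 32313.0 - 0.060435*I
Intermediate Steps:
T(g, k) = -1 (T(g, k) = -⅓*3 = -1)
Y(O, U) = 8 + O
n(D) = 1/(8 + √2*√D) (n(D) = 1/(8 + √(D + D)) = 1/(8 + √(2*D)) = 1/(8 + √2*√D))
(n(-19) + 12180) + 20133 = (1/(8 + √2*√(-19)) + 12180) + 20133 = (1/(8 + √2*(I*√19)) + 12180) + 20133 = (1/(8 + I*√38) + 12180) + 20133 = (12180 + 1/(8 + I*√38)) + 20133 = 32313 + 1/(8 + I*√38)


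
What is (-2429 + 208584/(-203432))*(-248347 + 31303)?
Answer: 13411824635016/25429 ≈ 5.2742e+8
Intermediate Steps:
(-2429 + 208584/(-203432))*(-248347 + 31303) = (-2429 + 208584*(-1/203432))*(-217044) = (-2429 - 26073/25429)*(-217044) = -61793114/25429*(-217044) = 13411824635016/25429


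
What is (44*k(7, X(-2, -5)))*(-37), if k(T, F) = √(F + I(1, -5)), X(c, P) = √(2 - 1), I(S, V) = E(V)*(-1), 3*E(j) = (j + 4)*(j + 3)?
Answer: -1628*√3/3 ≈ -939.93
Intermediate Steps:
E(j) = (3 + j)*(4 + j)/3 (E(j) = ((j + 4)*(j + 3))/3 = ((4 + j)*(3 + j))/3 = ((3 + j)*(4 + j))/3 = (3 + j)*(4 + j)/3)
I(S, V) = -4 - 7*V/3 - V²/3 (I(S, V) = (4 + V²/3 + 7*V/3)*(-1) = -4 - 7*V/3 - V²/3)
X(c, P) = 1 (X(c, P) = √1 = 1)
k(T, F) = √(-⅔ + F) (k(T, F) = √(F + (-4 - 7/3*(-5) - ⅓*(-5)²)) = √(F + (-4 + 35/3 - ⅓*25)) = √(F + (-4 + 35/3 - 25/3)) = √(F - ⅔) = √(-⅔ + F))
(44*k(7, X(-2, -5)))*(-37) = (44*(√(-6 + 9*1)/3))*(-37) = (44*(√(-6 + 9)/3))*(-37) = (44*(√3/3))*(-37) = (44*√3/3)*(-37) = -1628*√3/3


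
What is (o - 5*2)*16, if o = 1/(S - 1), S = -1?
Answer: -168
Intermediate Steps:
o = -½ (o = 1/(-1 - 1) = 1/(-2) = -½ ≈ -0.50000)
(o - 5*2)*16 = (-½ - 5*2)*16 = (-½ - 10)*16 = -21/2*16 = -168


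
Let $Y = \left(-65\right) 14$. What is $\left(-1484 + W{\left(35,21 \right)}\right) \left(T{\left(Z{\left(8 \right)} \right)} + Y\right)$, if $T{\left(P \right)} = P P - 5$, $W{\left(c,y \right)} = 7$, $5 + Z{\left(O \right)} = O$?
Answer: $1338162$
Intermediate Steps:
$Z{\left(O \right)} = -5 + O$
$Y = -910$
$T{\left(P \right)} = -5 + P^{2}$ ($T{\left(P \right)} = P^{2} - 5 = -5 + P^{2}$)
$\left(-1484 + W{\left(35,21 \right)}\right) \left(T{\left(Z{\left(8 \right)} \right)} + Y\right) = \left(-1484 + 7\right) \left(\left(-5 + \left(-5 + 8\right)^{2}\right) - 910\right) = - 1477 \left(\left(-5 + 3^{2}\right) - 910\right) = - 1477 \left(\left(-5 + 9\right) - 910\right) = - 1477 \left(4 - 910\right) = \left(-1477\right) \left(-906\right) = 1338162$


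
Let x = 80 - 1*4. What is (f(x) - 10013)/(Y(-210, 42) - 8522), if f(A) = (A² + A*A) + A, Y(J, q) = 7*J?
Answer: -1615/9992 ≈ -0.16163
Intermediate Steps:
x = 76 (x = 80 - 4 = 76)
f(A) = A + 2*A² (f(A) = (A² + A²) + A = 2*A² + A = A + 2*A²)
(f(x) - 10013)/(Y(-210, 42) - 8522) = (76*(1 + 2*76) - 10013)/(7*(-210) - 8522) = (76*(1 + 152) - 10013)/(-1470 - 8522) = (76*153 - 10013)/(-9992) = (11628 - 10013)*(-1/9992) = 1615*(-1/9992) = -1615/9992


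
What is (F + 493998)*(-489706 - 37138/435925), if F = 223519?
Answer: -153172031399518196/435925 ≈ -3.5137e+11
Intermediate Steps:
(F + 493998)*(-489706 - 37138/435925) = (223519 + 493998)*(-489706 - 37138/435925) = 717517*(-489706 - 37138*1/435925) = 717517*(-489706 - 37138/435925) = 717517*(-213475125188/435925) = -153172031399518196/435925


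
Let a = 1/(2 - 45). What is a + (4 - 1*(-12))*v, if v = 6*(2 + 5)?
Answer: 28895/43 ≈ 671.98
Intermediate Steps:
a = -1/43 (a = 1/(-43) = -1/43 ≈ -0.023256)
v = 42 (v = 6*7 = 42)
a + (4 - 1*(-12))*v = -1/43 + (4 - 1*(-12))*42 = -1/43 + (4 + 12)*42 = -1/43 + 16*42 = -1/43 + 672 = 28895/43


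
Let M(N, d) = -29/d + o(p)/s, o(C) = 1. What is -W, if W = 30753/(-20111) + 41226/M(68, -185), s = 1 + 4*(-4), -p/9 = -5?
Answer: -2706745824/5915 ≈ -4.5761e+5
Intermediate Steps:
p = 45 (p = -9*(-5) = 45)
s = -15 (s = 1 - 16 = -15)
M(N, d) = -1/15 - 29/d (M(N, d) = -29/d + 1/(-15) = -29/d + 1*(-1/15) = -29/d - 1/15 = -1/15 - 29/d)
W = 2706745824/5915 (W = 30753/(-20111) + 41226/(((1/15)*(-435 - 1*(-185))/(-185))) = 30753*(-1/20111) + 41226/(((1/15)*(-1/185)*(-435 + 185))) = -1809/1183 + 41226/(((1/15)*(-1/185)*(-250))) = -1809/1183 + 41226/(10/111) = -1809/1183 + 41226*(111/10) = -1809/1183 + 2288043/5 = 2706745824/5915 ≈ 4.5761e+5)
-W = -1*2706745824/5915 = -2706745824/5915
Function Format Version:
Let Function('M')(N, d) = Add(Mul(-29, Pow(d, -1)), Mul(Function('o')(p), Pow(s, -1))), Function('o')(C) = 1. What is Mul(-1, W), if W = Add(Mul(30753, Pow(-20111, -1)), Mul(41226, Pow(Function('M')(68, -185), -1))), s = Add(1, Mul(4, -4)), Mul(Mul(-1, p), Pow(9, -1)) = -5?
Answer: Rational(-2706745824, 5915) ≈ -4.5761e+5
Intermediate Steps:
p = 45 (p = Mul(-9, -5) = 45)
s = -15 (s = Add(1, -16) = -15)
Function('M')(N, d) = Add(Rational(-1, 15), Mul(-29, Pow(d, -1))) (Function('M')(N, d) = Add(Mul(-29, Pow(d, -1)), Mul(1, Pow(-15, -1))) = Add(Mul(-29, Pow(d, -1)), Mul(1, Rational(-1, 15))) = Add(Mul(-29, Pow(d, -1)), Rational(-1, 15)) = Add(Rational(-1, 15), Mul(-29, Pow(d, -1))))
W = Rational(2706745824, 5915) (W = Add(Mul(30753, Pow(-20111, -1)), Mul(41226, Pow(Mul(Rational(1, 15), Pow(-185, -1), Add(-435, Mul(-1, -185))), -1))) = Add(Mul(30753, Rational(-1, 20111)), Mul(41226, Pow(Mul(Rational(1, 15), Rational(-1, 185), Add(-435, 185)), -1))) = Add(Rational(-1809, 1183), Mul(41226, Pow(Mul(Rational(1, 15), Rational(-1, 185), -250), -1))) = Add(Rational(-1809, 1183), Mul(41226, Pow(Rational(10, 111), -1))) = Add(Rational(-1809, 1183), Mul(41226, Rational(111, 10))) = Add(Rational(-1809, 1183), Rational(2288043, 5)) = Rational(2706745824, 5915) ≈ 4.5761e+5)
Mul(-1, W) = Mul(-1, Rational(2706745824, 5915)) = Rational(-2706745824, 5915)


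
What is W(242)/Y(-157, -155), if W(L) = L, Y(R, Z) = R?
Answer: -242/157 ≈ -1.5414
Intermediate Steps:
W(242)/Y(-157, -155) = 242/(-157) = 242*(-1/157) = -242/157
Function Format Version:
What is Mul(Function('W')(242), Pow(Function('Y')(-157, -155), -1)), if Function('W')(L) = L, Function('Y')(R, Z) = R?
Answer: Rational(-242, 157) ≈ -1.5414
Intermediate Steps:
Mul(Function('W')(242), Pow(Function('Y')(-157, -155), -1)) = Mul(242, Pow(-157, -1)) = Mul(242, Rational(-1, 157)) = Rational(-242, 157)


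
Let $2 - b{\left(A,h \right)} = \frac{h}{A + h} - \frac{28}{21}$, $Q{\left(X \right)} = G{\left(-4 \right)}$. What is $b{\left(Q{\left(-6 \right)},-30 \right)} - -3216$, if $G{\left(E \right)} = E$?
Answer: $\frac{164141}{51} \approx 3218.4$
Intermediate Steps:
$Q{\left(X \right)} = -4$
$b{\left(A,h \right)} = \frac{10}{3} - \frac{h}{A + h}$ ($b{\left(A,h \right)} = 2 - \left(\frac{h}{A + h} - \frac{28}{21}\right) = 2 - \left(\frac{h}{A + h} - \frac{4}{3}\right) = 2 - \left(- \frac{4}{3} + \frac{h}{A + h}\right) = \frac{10}{3} - \frac{h}{A + h}$)
$b{\left(Q{\left(-6 \right)},-30 \right)} - -3216 = \frac{7 \left(-30\right) + 10 \left(-4\right)}{3 \left(-4 - 30\right)} - -3216 = \frac{-210 - 40}{3 \left(-34\right)} + 3216 = \frac{1}{3} \left(- \frac{1}{34}\right) \left(-250\right) + 3216 = \frac{125}{51} + 3216 = \frac{164141}{51}$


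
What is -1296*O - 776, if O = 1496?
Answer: -1939592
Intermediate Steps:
-1296*O - 776 = -1296*1496 - 776 = -1938816 - 776 = -1939592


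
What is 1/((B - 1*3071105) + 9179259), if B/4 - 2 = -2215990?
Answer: -1/2755798 ≈ -3.6287e-7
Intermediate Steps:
B = -8863952 (B = 8 + 4*(-2215990) = 8 - 8863960 = -8863952)
1/((B - 1*3071105) + 9179259) = 1/((-8863952 - 1*3071105) + 9179259) = 1/((-8863952 - 3071105) + 9179259) = 1/(-11935057 + 9179259) = 1/(-2755798) = -1/2755798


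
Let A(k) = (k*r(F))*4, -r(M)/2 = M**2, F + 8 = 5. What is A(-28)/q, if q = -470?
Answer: -1008/235 ≈ -4.2894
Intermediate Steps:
F = -3 (F = -8 + 5 = -3)
r(M) = -2*M**2
A(k) = -72*k (A(k) = (k*(-2*(-3)**2))*4 = (k*(-2*9))*4 = (k*(-18))*4 = -18*k*4 = -72*k)
A(-28)/q = -72*(-28)/(-470) = 2016*(-1/470) = -1008/235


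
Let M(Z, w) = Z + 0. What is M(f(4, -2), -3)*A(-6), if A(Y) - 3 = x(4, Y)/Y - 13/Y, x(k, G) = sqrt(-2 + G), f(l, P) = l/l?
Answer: 31/6 - I*sqrt(2)/3 ≈ 5.1667 - 0.4714*I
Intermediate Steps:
f(l, P) = 1
A(Y) = 3 - 13/Y + sqrt(-2 + Y)/Y (A(Y) = 3 + (sqrt(-2 + Y)/Y - 13/Y) = 3 + (-13/Y + sqrt(-2 + Y)/Y) = 3 - 13/Y + sqrt(-2 + Y)/Y)
M(Z, w) = Z
M(f(4, -2), -3)*A(-6) = 1*((-13 + sqrt(-2 - 6) + 3*(-6))/(-6)) = 1*(-(-13 + sqrt(-8) - 18)/6) = 1*(-(-13 + 2*I*sqrt(2) - 18)/6) = 1*(-(-31 + 2*I*sqrt(2))/6) = 1*(31/6 - I*sqrt(2)/3) = 31/6 - I*sqrt(2)/3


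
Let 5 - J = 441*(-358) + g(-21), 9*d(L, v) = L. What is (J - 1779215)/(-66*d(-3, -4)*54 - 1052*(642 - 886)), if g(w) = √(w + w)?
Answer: -405333/64469 - I*√42/257876 ≈ -6.2873 - 2.5131e-5*I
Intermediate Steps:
d(L, v) = L/9
g(w) = √2*√w (g(w) = √(2*w) = √2*√w)
J = 157883 - I*√42 (J = 5 - (441*(-358) + √2*√(-21)) = 5 - (-157878 + √2*(I*√21)) = 5 - (-157878 + I*√42) = 5 + (157878 - I*√42) = 157883 - I*√42 ≈ 1.5788e+5 - 6.4807*I)
(J - 1779215)/(-66*d(-3, -4)*54 - 1052*(642 - 886)) = ((157883 - I*√42) - 1779215)/(-22*(-3)/3*54 - 1052*(642 - 886)) = (-1621332 - I*√42)/(-66*(-⅓)*54 - 1052*(-244)) = (-1621332 - I*√42)/(22*54 + 256688) = (-1621332 - I*√42)/(1188 + 256688) = (-1621332 - I*√42)/257876 = (-1621332 - I*√42)*(1/257876) = -405333/64469 - I*√42/257876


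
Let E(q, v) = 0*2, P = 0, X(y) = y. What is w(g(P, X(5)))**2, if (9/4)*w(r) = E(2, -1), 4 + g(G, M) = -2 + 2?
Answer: 0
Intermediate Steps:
E(q, v) = 0
g(G, M) = -4 (g(G, M) = -4 + (-2 + 2) = -4 + 0 = -4)
w(r) = 0 (w(r) = (4/9)*0 = 0)
w(g(P, X(5)))**2 = 0**2 = 0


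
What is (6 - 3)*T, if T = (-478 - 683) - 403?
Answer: -4692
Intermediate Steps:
T = -1564 (T = -1161 - 403 = -1564)
(6 - 3)*T = (6 - 3)*(-1564) = 3*(-1564) = -4692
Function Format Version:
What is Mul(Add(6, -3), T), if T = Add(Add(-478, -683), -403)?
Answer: -4692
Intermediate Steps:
T = -1564 (T = Add(-1161, -403) = -1564)
Mul(Add(6, -3), T) = Mul(Add(6, -3), -1564) = Mul(3, -1564) = -4692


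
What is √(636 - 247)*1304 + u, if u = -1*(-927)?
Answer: 927 + 1304*√389 ≈ 26646.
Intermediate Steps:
u = 927
√(636 - 247)*1304 + u = √(636 - 247)*1304 + 927 = √389*1304 + 927 = 1304*√389 + 927 = 927 + 1304*√389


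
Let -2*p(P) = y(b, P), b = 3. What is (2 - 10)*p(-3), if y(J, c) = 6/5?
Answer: 24/5 ≈ 4.8000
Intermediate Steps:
y(J, c) = 6/5 (y(J, c) = 6*(⅕) = 6/5)
p(P) = -⅗ (p(P) = -½*6/5 = -⅗)
(2 - 10)*p(-3) = (2 - 10)*(-⅗) = -8*(-⅗) = 24/5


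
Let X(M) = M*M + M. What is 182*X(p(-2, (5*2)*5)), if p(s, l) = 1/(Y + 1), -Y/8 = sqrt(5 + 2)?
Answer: 364/199809 - 647920*sqrt(7)/199809 ≈ -8.5775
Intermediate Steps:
Y = -8*sqrt(7) (Y = -8*sqrt(5 + 2) = -8*sqrt(7) ≈ -21.166)
p(s, l) = 1/(1 - 8*sqrt(7)) (p(s, l) = 1/(-8*sqrt(7) + 1) = 1/(1 - 8*sqrt(7)))
X(M) = M + M**2 (X(M) = M**2 + M = M + M**2)
182*X(p(-2, (5*2)*5)) = 182*((-1/447 - 8*sqrt(7)/447)*(1 + (-1/447 - 8*sqrt(7)/447))) = 182*((-1/447 - 8*sqrt(7)/447)*(446/447 - 8*sqrt(7)/447)) = 182*(-1/447 - 8*sqrt(7)/447)*(446/447 - 8*sqrt(7)/447)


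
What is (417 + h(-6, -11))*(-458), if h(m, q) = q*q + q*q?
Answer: -301822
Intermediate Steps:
h(m, q) = 2*q² (h(m, q) = q² + q² = 2*q²)
(417 + h(-6, -11))*(-458) = (417 + 2*(-11)²)*(-458) = (417 + 2*121)*(-458) = (417 + 242)*(-458) = 659*(-458) = -301822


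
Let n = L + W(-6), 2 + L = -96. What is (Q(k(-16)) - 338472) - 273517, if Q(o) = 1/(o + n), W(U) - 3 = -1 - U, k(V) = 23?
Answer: -41003264/67 ≈ -6.1199e+5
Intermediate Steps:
L = -98 (L = -2 - 96 = -98)
W(U) = 2 - U (W(U) = 3 + (-1 - U) = 2 - U)
n = -90 (n = -98 + (2 - 1*(-6)) = -98 + (2 + 6) = -98 + 8 = -90)
Q(o) = 1/(-90 + o) (Q(o) = 1/(o - 90) = 1/(-90 + o))
(Q(k(-16)) - 338472) - 273517 = (1/(-90 + 23) - 338472) - 273517 = (1/(-67) - 338472) - 273517 = (-1/67 - 338472) - 273517 = -22677625/67 - 273517 = -41003264/67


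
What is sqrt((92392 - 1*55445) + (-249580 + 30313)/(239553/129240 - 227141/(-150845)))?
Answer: I*sqrt(266629633298058072805)/97023815 ≈ 168.3*I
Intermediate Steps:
sqrt((92392 - 1*55445) + (-249580 + 30313)/(239553/129240 - 227141/(-150845))) = sqrt((92392 - 55445) - 219267/(239553*(1/129240) - 227141*(-1/150845))) = sqrt(36947 - 219267/(26617/14360 + 227141/150845)) = sqrt(36947 - 219267/291071445/86645368) = sqrt(36947 - 219267*86645368/291071445) = sqrt(36947 - 6332823301752/97023815) = sqrt(-2748084408947/97023815) = I*sqrt(266629633298058072805)/97023815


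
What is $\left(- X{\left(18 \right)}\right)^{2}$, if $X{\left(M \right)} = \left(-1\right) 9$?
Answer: $81$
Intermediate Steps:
$X{\left(M \right)} = -9$
$\left(- X{\left(18 \right)}\right)^{2} = \left(\left(-1\right) \left(-9\right)\right)^{2} = 9^{2} = 81$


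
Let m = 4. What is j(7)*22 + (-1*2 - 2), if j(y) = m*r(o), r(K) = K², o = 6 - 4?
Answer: 348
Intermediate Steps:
o = 2
j(y) = 16 (j(y) = 4*2² = 4*4 = 16)
j(7)*22 + (-1*2 - 2) = 16*22 + (-1*2 - 2) = 352 + (-2 - 2) = 352 - 4 = 348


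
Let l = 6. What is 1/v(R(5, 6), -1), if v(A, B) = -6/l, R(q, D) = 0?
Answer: -1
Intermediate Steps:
v(A, B) = -1 (v(A, B) = -6/6 = -6*⅙ = -1)
1/v(R(5, 6), -1) = 1/(-1) = -1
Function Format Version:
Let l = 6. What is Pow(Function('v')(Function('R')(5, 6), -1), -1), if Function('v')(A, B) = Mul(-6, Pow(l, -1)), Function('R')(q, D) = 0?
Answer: -1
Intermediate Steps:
Function('v')(A, B) = -1 (Function('v')(A, B) = Mul(-6, Pow(6, -1)) = Mul(-6, Rational(1, 6)) = -1)
Pow(Function('v')(Function('R')(5, 6), -1), -1) = Pow(-1, -1) = -1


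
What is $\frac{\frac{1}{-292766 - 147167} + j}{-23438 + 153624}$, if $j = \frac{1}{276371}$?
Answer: $\frac{11683}{1130616340506757} \approx 1.0333 \cdot 10^{-11}$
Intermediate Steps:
$j = \frac{1}{276371} \approx 3.6183 \cdot 10^{-6}$
$\frac{\frac{1}{-292766 - 147167} + j}{-23438 + 153624} = \frac{\frac{1}{-292766 - 147167} + \frac{1}{276371}}{-23438 + 153624} = \frac{\frac{1}{-439933} + \frac{1}{276371}}{130186} = \left(- \frac{1}{439933} + \frac{1}{276371}\right) \frac{1}{130186} = \frac{163562}{121584723143} \cdot \frac{1}{130186} = \frac{11683}{1130616340506757}$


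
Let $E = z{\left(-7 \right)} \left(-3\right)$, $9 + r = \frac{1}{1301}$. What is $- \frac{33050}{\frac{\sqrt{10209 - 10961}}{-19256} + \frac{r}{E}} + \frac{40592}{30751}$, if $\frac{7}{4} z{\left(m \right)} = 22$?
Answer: $\frac{4 \left(- 52512645654236621 i + 435684084 \sqrt{47}\right)}{30751 \left(42933 \sqrt{47} + 49317023 i\right)} \approx -1.385 \cdot 10^{5} - 826.61 i$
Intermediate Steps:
$r = - \frac{11708}{1301}$ ($r = -9 + \frac{1}{1301} = - \frac{11708}{1301} \approx -8.9992$)
$z{\left(m \right)} = \frac{88}{7}$ ($z{\left(m \right)} = \frac{4}{7} \cdot 22 = \frac{88}{7}$)
$E = - \frac{264}{7}$ ($E = \frac{88}{7} \left(-3\right) = - \frac{264}{7} \approx -37.714$)
$- \frac{33050}{\frac{\sqrt{10209 - 10961}}{-19256} + \frac{r}{E}} + \frac{40592}{30751} = - \frac{33050}{\frac{\sqrt{10209 - 10961}}{-19256} - \frac{11708}{1301 \left(- \frac{264}{7}\right)}} + \frac{40592}{30751} = - \frac{33050}{\sqrt{-752} \left(- \frac{1}{19256}\right) - - \frac{20489}{85866}} + 40592 \cdot \frac{1}{30751} = - \frac{33050}{4 i \sqrt{47} \left(- \frac{1}{19256}\right) + \frac{20489}{85866}} + \frac{40592}{30751} = - \frac{33050}{- \frac{i \sqrt{47}}{4814} + \frac{20489}{85866}} + \frac{40592}{30751} = - \frac{33050}{\frac{20489}{85866} - \frac{i \sqrt{47}}{4814}} + \frac{40592}{30751} = \frac{40592}{30751} - \frac{33050}{\frac{20489}{85866} - \frac{i \sqrt{47}}{4814}}$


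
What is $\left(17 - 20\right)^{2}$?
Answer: $9$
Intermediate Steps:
$\left(17 - 20\right)^{2} = \left(-3\right)^{2} = 9$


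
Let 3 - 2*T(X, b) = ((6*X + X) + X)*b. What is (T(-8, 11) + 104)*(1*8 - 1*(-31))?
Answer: 35685/2 ≈ 17843.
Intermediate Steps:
T(X, b) = 3/2 - 4*X*b (T(X, b) = 3/2 - ((6*X + X) + X)*b/2 = 3/2 - (7*X + X)*b/2 = 3/2 - 8*X*b/2 = 3/2 - 4*X*b)
(T(-8, 11) + 104)*(1*8 - 1*(-31)) = ((3/2 - 4*(-8)*11) + 104)*(1*8 - 1*(-31)) = ((3/2 + 352) + 104)*(8 + 31) = (707/2 + 104)*39 = (915/2)*39 = 35685/2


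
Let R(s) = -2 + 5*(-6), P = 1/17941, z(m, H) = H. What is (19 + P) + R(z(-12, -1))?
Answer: -233232/17941 ≈ -13.000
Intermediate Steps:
P = 1/17941 ≈ 5.5738e-5
R(s) = -32 (R(s) = -2 - 30 = -32)
(19 + P) + R(z(-12, -1)) = (19 + 1/17941) - 32 = 340880/17941 - 32 = -233232/17941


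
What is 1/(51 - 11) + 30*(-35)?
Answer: -41999/40 ≈ -1050.0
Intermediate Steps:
1/(51 - 11) + 30*(-35) = 1/40 - 1050 = -41999/40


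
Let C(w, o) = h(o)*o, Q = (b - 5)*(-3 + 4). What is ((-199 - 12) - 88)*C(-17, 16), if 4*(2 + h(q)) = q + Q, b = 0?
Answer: -3588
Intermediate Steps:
Q = -5 (Q = (0 - 5)*(-3 + 4) = -5*1 = -5)
h(q) = -13/4 + q/4 (h(q) = -2 + (q - 5)/4 = -2 + (-5 + q)/4 = -2 + (-5/4 + q/4) = -13/4 + q/4)
C(w, o) = o*(-13/4 + o/4) (C(w, o) = (-13/4 + o/4)*o = o*(-13/4 + o/4))
((-199 - 12) - 88)*C(-17, 16) = ((-199 - 12) - 88)*((¼)*16*(-13 + 16)) = (-211 - 88)*((¼)*16*3) = -299*12 = -3588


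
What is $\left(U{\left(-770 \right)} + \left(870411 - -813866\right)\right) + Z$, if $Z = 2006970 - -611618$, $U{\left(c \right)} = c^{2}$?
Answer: $4895765$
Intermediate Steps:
$Z = 2618588$ ($Z = 2006970 + 611618 = 2618588$)
$\left(U{\left(-770 \right)} + \left(870411 - -813866\right)\right) + Z = \left(\left(-770\right)^{2} + \left(870411 - -813866\right)\right) + 2618588 = \left(592900 + \left(870411 + 813866\right)\right) + 2618588 = \left(592900 + 1684277\right) + 2618588 = 2277177 + 2618588 = 4895765$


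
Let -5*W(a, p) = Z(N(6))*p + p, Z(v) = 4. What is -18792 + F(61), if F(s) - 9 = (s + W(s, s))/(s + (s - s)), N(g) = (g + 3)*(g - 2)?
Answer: -18783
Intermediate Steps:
N(g) = (-2 + g)*(3 + g) (N(g) = (3 + g)*(-2 + g) = (-2 + g)*(3 + g))
W(a, p) = -p (W(a, p) = -(4*p + p)/5 = -p)
F(s) = 9 (F(s) = 9 + (s - s)/(s + (s - s)) = 9 + 0/(s + 0) = 9 + 0/s = 9 + 0 = 9)
-18792 + F(61) = -18792 + 9 = -18783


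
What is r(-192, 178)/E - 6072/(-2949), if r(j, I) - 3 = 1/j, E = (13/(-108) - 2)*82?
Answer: 603019727/295340384 ≈ 2.0418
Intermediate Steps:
E = -9389/54 (E = (13*(-1/108) - 2)*82 = (-13/108 - 2)*82 = -229/108*82 = -9389/54 ≈ -173.87)
r(j, I) = 3 + 1/j
r(-192, 178)/E - 6072/(-2949) = (3 + 1/(-192))/(-9389/54) - 6072/(-2949) = (3 - 1/192)*(-54/9389) - 6072*(-1/2949) = (575/192)*(-54/9389) + 2024/983 = -5175/300448 + 2024/983 = 603019727/295340384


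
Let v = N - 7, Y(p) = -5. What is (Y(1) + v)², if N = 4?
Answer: 64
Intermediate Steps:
v = -3 (v = 4 - 7 = -3)
(Y(1) + v)² = (-5 - 3)² = (-8)² = 64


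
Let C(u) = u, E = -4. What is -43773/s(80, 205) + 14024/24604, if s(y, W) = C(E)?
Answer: 269261747/24604 ≈ 10944.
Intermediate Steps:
s(y, W) = -4
-43773/s(80, 205) + 14024/24604 = -43773/(-4) + 14024/24604 = -43773*(-¼) + 14024*(1/24604) = 43773/4 + 3506/6151 = 269261747/24604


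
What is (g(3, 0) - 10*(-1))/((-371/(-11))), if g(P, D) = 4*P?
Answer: 242/371 ≈ 0.65229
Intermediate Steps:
(g(3, 0) - 10*(-1))/((-371/(-11))) = (4*3 - 10*(-1))/((-371/(-11))) = (12 + 10)/((-371*(-1/11))) = 22/(371/11) = 22*(11/371) = 242/371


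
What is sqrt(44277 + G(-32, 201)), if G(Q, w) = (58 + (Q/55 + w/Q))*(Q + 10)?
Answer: sqrt(17260795)/20 ≈ 207.73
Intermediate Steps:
G(Q, w) = (10 + Q)*(58 + Q/55 + w/Q) (G(Q, w) = (58 + (Q*(1/55) + w/Q))*(10 + Q) = (58 + (Q/55 + w/Q))*(10 + Q) = (58 + Q/55 + w/Q)*(10 + Q) = (10 + Q)*(58 + Q/55 + w/Q))
sqrt(44277 + G(-32, 201)) = sqrt(44277 + (580 + 201 + (1/55)*(-32)**2 + (640/11)*(-32) + 10*201/(-32))) = sqrt(44277 + (580 + 201 + (1/55)*1024 - 20480/11 + 10*201*(-1/32))) = sqrt(44277 + (580 + 201 + 1024/55 - 20480/11 - 1005/16)) = sqrt(44277 - 90001/80) = sqrt(3452159/80) = sqrt(17260795)/20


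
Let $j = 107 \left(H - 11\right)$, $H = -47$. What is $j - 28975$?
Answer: $-35181$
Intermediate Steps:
$j = -6206$ ($j = 107 \left(-47 - 11\right) = 107 \left(-58\right) = -6206$)
$j - 28975 = -6206 - 28975 = -35181$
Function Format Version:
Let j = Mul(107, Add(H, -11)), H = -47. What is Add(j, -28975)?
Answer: -35181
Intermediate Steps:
j = -6206 (j = Mul(107, Add(-47, -11)) = Mul(107, -58) = -6206)
Add(j, -28975) = Add(-6206, -28975) = -35181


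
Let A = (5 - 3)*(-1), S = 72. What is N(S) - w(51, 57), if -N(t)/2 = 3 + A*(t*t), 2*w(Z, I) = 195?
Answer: 41265/2 ≈ 20633.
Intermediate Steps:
w(Z, I) = 195/2 (w(Z, I) = (½)*195 = 195/2)
A = -2 (A = 2*(-1) = -2)
N(t) = -6 + 4*t² (N(t) = -2*(3 - 2*t*t) = -2*(3 - 2*t²) = -6 + 4*t²)
N(S) - w(51, 57) = (-6 + 4*72²) - 1*195/2 = (-6 + 4*5184) - 195/2 = (-6 + 20736) - 195/2 = 20730 - 195/2 = 41265/2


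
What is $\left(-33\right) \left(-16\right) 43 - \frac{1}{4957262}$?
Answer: $\frac{112549676447}{4957262} \approx 22704.0$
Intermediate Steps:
$\left(-33\right) \left(-16\right) 43 - \frac{1}{4957262} = 528 \cdot 43 - \frac{1}{4957262} = 22704 - \frac{1}{4957262} = \frac{112549676447}{4957262}$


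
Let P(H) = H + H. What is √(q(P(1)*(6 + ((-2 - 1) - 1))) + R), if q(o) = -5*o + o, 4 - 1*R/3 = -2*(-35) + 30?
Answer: 4*I*√19 ≈ 17.436*I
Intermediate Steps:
P(H) = 2*H
R = -288 (R = 12 - 3*(-2*(-35) + 30) = 12 - 3*(70 + 30) = 12 - 3*100 = 12 - 300 = -288)
q(o) = -4*o
√(q(P(1)*(6 + ((-2 - 1) - 1))) + R) = √(-4*2*1*(6 + ((-2 - 1) - 1)) - 288) = √(-8*(6 + (-3 - 1)) - 288) = √(-8*(6 - 4) - 288) = √(-8*2 - 288) = √(-4*4 - 288) = √(-16 - 288) = √(-304) = 4*I*√19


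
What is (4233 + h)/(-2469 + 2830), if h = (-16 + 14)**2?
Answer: 223/19 ≈ 11.737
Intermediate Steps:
h = 4 (h = (-2)**2 = 4)
(4233 + h)/(-2469 + 2830) = (4233 + 4)/(-2469 + 2830) = 4237/361 = 4237*(1/361) = 223/19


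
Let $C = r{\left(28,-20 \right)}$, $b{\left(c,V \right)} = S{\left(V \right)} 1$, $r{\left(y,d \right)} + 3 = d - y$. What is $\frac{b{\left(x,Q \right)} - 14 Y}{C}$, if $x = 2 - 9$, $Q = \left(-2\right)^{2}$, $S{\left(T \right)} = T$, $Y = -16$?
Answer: $- \frac{76}{17} \approx -4.4706$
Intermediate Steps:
$Q = 4$
$r{\left(y,d \right)} = -3 + d - y$ ($r{\left(y,d \right)} = -3 + \left(d - y\right) = -3 + d - y$)
$x = -7$
$b{\left(c,V \right)} = V$ ($b{\left(c,V \right)} = V 1 = V$)
$C = -51$ ($C = -3 - 20 - 28 = -51$)
$\frac{b{\left(x,Q \right)} - 14 Y}{C} = \frac{4 - 14 \left(-16\right)}{-51} = \left(4 - -224\right) \left(- \frac{1}{51}\right) = \left(4 + 224\right) \left(- \frac{1}{51}\right) = 228 \left(- \frac{1}{51}\right) = - \frac{76}{17}$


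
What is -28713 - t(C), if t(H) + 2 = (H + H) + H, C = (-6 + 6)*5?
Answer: -28711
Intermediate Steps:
C = 0 (C = 0*5 = 0)
t(H) = -2 + 3*H (t(H) = -2 + ((H + H) + H) = -2 + (2*H + H) = -2 + 3*H)
-28713 - t(C) = -28713 - (-2 + 3*0) = -28713 - (-2 + 0) = -28713 - 1*(-2) = -28713 + 2 = -28711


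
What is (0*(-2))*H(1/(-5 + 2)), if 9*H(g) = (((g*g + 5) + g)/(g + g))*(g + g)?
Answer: 0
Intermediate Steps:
H(g) = 5/9 + g/9 + g**2/9 (H(g) = ((((g*g + 5) + g)/(g + g))*(g + g))/9 = ((((g**2 + 5) + g)/((2*g)))*(2*g))/9 = ((((5 + g**2) + g)*(1/(2*g)))*(2*g))/9 = (((5 + g + g**2)*(1/(2*g)))*(2*g))/9 = (((5 + g + g**2)/(2*g))*(2*g))/9 = (5 + g + g**2)/9 = 5/9 + g/9 + g**2/9)
(0*(-2))*H(1/(-5 + 2)) = (0*(-2))*(5/9 + 1/(9*(-5 + 2)) + (1/(-5 + 2))**2/9) = 0*(5/9 + (1/9)/(-3) + (1/(-3))**2/9) = 0*(5/9 + (1/9)*(-1/3) + (-1/3)**2/9) = 0*(5/9 - 1/27 + (1/9)*(1/9)) = 0*(5/9 - 1/27 + 1/81) = 0*(43/81) = 0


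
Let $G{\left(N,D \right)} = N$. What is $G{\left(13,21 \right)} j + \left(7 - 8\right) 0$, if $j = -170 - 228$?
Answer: $-5174$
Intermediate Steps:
$j = -398$
$G{\left(13,21 \right)} j + \left(7 - 8\right) 0 = 13 \left(-398\right) + \left(7 - 8\right) 0 = -5174 - 0 = -5174 + 0 = -5174$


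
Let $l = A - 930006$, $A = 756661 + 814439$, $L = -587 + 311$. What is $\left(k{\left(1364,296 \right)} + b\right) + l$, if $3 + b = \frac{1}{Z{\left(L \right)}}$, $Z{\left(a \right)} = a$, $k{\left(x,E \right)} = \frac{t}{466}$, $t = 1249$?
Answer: $\frac{41227452157}{64308} \approx 6.4109 \cdot 10^{5}$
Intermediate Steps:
$L = -276$
$k{\left(x,E \right)} = \frac{1249}{466}$
$A = 1571100$
$l = 641094$ ($l = 1571100 - 930006 = 641094$)
$b = - \frac{829}{276}$ ($b = -3 + \frac{1}{-276} = -3 - \frac{1}{276} = - \frac{829}{276} \approx -3.0036$)
$\left(k{\left(1364,296 \right)} + b\right) + l = \left(\frac{1249}{466} - \frac{829}{276}\right) + 641094 = - \frac{20795}{64308} + 641094 = \frac{41227452157}{64308}$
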